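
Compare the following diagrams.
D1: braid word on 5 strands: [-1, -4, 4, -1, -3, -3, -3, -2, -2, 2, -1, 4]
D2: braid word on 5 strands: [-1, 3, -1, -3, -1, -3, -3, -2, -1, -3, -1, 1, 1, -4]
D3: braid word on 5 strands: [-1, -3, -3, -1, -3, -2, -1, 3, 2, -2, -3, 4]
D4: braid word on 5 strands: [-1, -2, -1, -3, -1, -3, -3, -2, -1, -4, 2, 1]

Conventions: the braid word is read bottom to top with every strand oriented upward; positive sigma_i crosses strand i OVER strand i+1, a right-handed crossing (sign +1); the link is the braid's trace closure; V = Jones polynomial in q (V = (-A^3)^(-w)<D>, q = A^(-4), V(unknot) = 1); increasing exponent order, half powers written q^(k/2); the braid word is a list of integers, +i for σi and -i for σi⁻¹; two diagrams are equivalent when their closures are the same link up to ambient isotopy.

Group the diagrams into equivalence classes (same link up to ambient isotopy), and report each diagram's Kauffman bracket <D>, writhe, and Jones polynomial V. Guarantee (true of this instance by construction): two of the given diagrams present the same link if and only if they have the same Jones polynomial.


grouping into links: {D1, D2, D3, D4}
V(D1) = q^-8 - 2q^-7 + q^-6 - 2q^-5 + 2q^-4 + q^-2  (w -6, c 12, <D> = A^-10 + 2A^-2 - 2A^2 + A^6 - 2A^10 + A^14)
V(D2) = q^-8 - 2q^-7 + q^-6 - 2q^-5 + 2q^-4 + q^-2  (w -8, c 14, <D> = A^-16 + 2A^-8 - 2A^-4 + 1 - 2A^4 + A^8)
V(D3) = q^-8 - 2q^-7 + q^-6 - 2q^-5 + 2q^-4 + q^-2  [12 crossings, <D> = A^-10 + 2A^-2 - 2A^2 + A^6 - 2A^10 + A^14, w = -6]
V(D4) = q^-8 - 2q^-7 + q^-6 - 2q^-5 + 2q^-4 + q^-2  [12 crossings, <D> = A^-16 + 2A^-8 - 2A^-4 + 1 - 2A^4 + A^8, w = -8]
why: one V(q) for all 4 diagrams — one class (guaranteed)


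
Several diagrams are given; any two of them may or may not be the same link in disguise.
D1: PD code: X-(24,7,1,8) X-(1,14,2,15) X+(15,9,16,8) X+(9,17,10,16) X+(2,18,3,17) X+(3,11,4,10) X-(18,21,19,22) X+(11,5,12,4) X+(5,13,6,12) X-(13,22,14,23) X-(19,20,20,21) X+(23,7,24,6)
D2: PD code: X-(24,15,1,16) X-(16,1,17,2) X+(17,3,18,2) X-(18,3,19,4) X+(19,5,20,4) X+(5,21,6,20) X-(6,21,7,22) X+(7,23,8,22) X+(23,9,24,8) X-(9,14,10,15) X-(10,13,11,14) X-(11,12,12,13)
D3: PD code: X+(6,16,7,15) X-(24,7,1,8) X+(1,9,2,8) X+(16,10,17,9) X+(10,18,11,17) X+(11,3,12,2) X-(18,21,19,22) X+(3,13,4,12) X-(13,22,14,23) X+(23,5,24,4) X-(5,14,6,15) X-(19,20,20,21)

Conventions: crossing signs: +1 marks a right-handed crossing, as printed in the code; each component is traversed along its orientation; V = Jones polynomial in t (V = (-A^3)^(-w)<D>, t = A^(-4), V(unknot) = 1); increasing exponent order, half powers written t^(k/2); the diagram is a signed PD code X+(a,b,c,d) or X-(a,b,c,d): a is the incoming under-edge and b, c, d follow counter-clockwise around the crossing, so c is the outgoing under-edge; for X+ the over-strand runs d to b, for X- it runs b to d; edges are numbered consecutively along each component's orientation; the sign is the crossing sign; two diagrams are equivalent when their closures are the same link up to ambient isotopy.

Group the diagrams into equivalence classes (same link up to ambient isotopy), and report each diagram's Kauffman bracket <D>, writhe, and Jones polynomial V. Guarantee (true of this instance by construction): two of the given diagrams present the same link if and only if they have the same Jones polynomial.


classes: {D1, D3} | {D2}
V(D1) = t - t^2 + 2t^3 - t^4 + t^5 - t^6  [12 crossings, <D> = -A^-18 + A^-14 - A^-10 + 2A^-6 - A^-2 + A^2, w = +2]
V(D2) = 1  (w -2, c 12, <D> = A^-6)
D3 (bracket -A^-18 + A^-14 - A^-10 + 2A^-6 - A^-2 + A^2; 12 crossings at w = +2): V = t - t^2 + 2t^3 - t^4 + t^5 - t^6
note: 2 values of V(t) split the 3 diagrams


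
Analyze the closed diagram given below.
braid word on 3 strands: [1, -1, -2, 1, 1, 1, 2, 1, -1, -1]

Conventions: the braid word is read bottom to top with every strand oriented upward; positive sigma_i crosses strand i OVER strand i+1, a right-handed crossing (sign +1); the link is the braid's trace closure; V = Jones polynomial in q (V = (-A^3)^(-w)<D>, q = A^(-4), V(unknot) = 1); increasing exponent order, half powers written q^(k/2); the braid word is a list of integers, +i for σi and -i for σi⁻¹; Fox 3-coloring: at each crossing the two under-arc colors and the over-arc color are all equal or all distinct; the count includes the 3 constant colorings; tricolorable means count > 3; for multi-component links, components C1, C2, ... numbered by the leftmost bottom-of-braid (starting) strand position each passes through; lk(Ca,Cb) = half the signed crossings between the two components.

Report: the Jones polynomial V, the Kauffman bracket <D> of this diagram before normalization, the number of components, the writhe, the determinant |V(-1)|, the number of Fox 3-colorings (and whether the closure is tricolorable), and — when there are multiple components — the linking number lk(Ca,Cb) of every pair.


V(q) = q + q^3 - q^4
bracket: -A^-10 + A^-6 + A^2, w = +2
1 component, writhe +2, over 10 crossings
det 3, colorings 9 of 3^10 — tricolorable
observation: the span of V is 3, forcing >= 3 crossings in any diagram


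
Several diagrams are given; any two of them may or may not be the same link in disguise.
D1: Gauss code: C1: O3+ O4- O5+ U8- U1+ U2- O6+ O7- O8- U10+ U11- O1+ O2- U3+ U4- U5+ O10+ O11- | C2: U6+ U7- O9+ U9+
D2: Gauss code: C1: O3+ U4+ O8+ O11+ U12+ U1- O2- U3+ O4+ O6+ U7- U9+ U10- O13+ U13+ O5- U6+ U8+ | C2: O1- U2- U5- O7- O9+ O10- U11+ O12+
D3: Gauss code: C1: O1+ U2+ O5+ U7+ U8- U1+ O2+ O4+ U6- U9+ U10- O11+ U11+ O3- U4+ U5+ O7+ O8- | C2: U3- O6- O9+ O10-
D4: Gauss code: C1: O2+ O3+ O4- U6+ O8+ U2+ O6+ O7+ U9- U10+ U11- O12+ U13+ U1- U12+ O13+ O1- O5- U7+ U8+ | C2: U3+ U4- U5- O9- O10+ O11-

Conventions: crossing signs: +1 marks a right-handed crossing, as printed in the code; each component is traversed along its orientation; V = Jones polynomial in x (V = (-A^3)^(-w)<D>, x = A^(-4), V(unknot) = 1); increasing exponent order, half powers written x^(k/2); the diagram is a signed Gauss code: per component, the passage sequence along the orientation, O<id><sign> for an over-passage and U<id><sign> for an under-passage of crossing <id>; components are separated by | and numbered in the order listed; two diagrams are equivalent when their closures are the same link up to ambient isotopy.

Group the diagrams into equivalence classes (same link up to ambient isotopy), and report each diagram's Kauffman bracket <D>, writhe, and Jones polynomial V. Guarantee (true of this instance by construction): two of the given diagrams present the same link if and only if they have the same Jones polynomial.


grouping into links: {D1} | {D2, D3, D4}
V(D1) = -x^(-1/2) - x^(1/2)  (w +1, c 11, <D> = A + A^5)
V(D2) = -x^(-3/2) - 2x^(1/2) + x^(3/2) - x^(5/2) + x^(7/2)  (w +3, c 13, <D> = -A^-5 + A^-1 - A^3 + 2A^7 + A^15)
V(D3) = -x^(-3/2) - 2x^(1/2) + x^(3/2) - x^(5/2) + x^(7/2)  [11 crossings, <D> = -A^-5 + A^-1 - A^3 + 2A^7 + A^15, w = +3]
D4 (bracket -A^-5 + A^-1 - A^3 + 2A^7 + A^15; 13 crossings at w = +3): V = -x^(-3/2) - 2x^(1/2) + x^(3/2) - x^(5/2) + x^(7/2)
key observation: 2 values of V(x) split the 4 diagrams


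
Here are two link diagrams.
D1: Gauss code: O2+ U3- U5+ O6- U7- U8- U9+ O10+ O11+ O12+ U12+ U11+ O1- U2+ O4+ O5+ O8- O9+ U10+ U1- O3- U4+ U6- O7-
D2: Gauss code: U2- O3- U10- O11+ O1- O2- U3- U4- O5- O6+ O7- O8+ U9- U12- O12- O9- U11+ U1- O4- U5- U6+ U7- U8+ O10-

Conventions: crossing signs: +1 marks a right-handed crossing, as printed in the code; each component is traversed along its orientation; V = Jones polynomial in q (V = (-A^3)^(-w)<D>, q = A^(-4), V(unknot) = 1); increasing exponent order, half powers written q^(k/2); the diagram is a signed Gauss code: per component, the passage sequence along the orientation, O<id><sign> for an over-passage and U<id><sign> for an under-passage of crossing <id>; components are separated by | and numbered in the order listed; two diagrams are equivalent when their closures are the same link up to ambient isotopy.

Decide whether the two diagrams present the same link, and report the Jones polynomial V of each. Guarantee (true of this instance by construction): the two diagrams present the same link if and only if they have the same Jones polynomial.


equivalent: no
D1 (bracket A^6; 12 crossings at w = +2): V = 1
D2 (bracket A^-14 + A^-6 - A^-2; 12 crossings at w = -6): V = -q^-4 + q^-3 + q^-1
key observation: comparing 2 Jones polynomials yields 2 groups


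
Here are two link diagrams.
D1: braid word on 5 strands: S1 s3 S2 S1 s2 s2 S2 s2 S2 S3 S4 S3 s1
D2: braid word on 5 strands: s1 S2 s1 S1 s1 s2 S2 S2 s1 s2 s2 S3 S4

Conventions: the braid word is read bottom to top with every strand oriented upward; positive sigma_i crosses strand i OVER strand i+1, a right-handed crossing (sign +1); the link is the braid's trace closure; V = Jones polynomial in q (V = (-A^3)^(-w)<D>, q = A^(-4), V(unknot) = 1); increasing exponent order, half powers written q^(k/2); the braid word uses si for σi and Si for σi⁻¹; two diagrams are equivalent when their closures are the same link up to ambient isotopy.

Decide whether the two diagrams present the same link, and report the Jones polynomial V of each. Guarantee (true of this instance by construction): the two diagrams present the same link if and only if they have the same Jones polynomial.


equivalent: no
D1 (bracket A^-11 + A^-7; 13 crossings at w = -3): V = -q^(-1/2) - q^(1/2)
D2 (bracket -A^-19 + A^-15 - A^-11 + 2A^-7 - A^-3 + 2A; 13 crossings at w = +1): V = -2q^(1/2) + q^(3/2) - 2q^(5/2) + q^(7/2) - q^(9/2) + q^(11/2)
key observation: V(q) takes 2 values over 2 diagrams, fixing the grouping


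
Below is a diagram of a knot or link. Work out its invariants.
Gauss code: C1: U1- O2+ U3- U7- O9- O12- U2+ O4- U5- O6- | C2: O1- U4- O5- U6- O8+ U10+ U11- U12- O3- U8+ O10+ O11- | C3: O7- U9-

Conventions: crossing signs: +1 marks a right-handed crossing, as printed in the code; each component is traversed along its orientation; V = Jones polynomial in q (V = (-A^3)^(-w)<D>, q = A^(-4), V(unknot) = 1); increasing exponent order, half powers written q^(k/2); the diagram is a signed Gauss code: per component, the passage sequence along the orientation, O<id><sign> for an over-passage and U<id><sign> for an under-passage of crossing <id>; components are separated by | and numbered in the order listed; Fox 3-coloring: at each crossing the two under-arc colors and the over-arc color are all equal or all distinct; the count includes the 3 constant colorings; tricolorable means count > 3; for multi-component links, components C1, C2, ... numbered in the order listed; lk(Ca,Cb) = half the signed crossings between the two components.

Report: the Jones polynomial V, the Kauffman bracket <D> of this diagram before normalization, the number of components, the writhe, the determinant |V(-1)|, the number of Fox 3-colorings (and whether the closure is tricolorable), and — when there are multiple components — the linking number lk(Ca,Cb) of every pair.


Jones polynomial: V(q) = q^-10 - 2q^-9 + 5q^-8 - 6q^-7 + 9q^-6 - 8q^-5 + 8q^-4 - 6q^-3 + 4q^-2 - 2q^-1 + 1
<D> = A^-18 - 2A^-14 + 4A^-10 - 6A^-6 + 8A^-2 - 8A^2 + 9A^6 - 6A^10 + 5A^14 - 2A^18 + A^22; writhe -6
components 3, writhe -6 (12 crossings)
linking number lk(C1,C2) = -3
lk(C1,C3): -1
lk(C2,C3) = 0
3-colorings: 3 of 3^12, det 52 — not tricolorable
note: w = -6 (over 12 crossings) is diagram-only; (-A^3)^(6) removes it from V


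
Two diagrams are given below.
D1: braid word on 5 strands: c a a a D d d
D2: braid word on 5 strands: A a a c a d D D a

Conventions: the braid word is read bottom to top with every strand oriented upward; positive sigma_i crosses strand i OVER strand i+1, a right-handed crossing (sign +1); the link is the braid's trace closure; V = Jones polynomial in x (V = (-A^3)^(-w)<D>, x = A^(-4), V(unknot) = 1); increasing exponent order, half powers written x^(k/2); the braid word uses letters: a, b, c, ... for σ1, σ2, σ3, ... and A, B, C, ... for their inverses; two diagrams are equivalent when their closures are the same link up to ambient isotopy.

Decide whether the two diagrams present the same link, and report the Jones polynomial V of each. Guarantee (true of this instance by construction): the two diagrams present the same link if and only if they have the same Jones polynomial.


equivalent: yes
D1 (bracket -A^-3 + A^5 + A^9 + A^13; 7 crossings at w = +5): V = -x^(1/2) - x^(3/2) - x^(5/2) + x^(9/2)
V(D2) = -x^(1/2) - x^(3/2) - x^(5/2) + x^(9/2)  [9 crossings, <D> = -A^-9 + A^-1 + A^3 + A^7, w = +3]
observation: one V(x) for all 2 diagrams — one class (guaranteed)


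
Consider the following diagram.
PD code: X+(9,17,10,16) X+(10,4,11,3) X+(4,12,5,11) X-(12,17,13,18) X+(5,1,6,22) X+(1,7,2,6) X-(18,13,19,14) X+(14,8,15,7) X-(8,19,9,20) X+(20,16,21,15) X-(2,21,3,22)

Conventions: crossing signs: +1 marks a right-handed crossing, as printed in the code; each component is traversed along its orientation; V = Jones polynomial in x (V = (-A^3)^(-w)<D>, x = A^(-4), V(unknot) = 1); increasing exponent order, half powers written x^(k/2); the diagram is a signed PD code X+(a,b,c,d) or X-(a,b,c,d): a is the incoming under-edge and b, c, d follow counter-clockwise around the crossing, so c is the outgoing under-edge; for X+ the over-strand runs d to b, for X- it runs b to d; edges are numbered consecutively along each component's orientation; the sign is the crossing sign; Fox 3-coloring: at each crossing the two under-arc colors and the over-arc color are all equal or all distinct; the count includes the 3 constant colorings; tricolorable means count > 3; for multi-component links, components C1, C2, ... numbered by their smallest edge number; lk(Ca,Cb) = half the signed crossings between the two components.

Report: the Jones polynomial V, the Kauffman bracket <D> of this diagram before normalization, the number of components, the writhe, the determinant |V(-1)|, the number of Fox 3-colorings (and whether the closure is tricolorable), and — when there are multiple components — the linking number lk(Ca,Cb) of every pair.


Jones polynomial: V(x) = x^-1 - 2 + 3x - 3x^2 + 4x^3 - 3x^4 + 2x^5 - x^6
<D> = A^-15 - 2A^-11 + 3A^-7 - 4A^-3 + 3A - 3A^5 + 2A^9 - A^13; writhe +3
components 1, writhe +3 (11 crossings)
3-colorings: 3 of 3^11, det 19 — not tricolorable
note: det 19 = |V(-1)|; not divisible by 3, so not tricolorable


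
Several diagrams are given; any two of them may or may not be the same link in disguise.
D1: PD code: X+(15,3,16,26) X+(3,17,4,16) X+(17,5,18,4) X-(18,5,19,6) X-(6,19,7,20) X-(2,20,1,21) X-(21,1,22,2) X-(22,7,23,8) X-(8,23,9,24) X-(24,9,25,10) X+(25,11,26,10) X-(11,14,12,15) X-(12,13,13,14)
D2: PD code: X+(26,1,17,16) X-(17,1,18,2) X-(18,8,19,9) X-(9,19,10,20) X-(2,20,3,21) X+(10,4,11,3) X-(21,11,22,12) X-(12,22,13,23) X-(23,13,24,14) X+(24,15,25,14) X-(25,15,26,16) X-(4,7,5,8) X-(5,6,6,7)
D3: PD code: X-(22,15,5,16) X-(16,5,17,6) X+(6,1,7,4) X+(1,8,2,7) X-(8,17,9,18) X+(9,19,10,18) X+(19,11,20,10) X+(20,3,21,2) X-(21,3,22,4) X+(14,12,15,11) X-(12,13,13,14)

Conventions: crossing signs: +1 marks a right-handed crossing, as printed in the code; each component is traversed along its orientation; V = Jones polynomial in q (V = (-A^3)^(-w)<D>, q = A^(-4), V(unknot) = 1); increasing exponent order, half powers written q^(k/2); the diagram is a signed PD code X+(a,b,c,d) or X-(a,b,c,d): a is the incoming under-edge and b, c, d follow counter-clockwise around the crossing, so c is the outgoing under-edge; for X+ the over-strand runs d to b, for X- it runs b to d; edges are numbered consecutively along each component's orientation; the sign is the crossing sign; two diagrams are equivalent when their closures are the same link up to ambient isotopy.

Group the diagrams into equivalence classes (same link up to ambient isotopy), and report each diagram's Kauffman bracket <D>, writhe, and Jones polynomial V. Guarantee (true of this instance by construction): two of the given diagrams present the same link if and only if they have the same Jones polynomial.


equivalence classes: {D1} | {D2} | {D3}
D1 (bracket A^-13 + A^-5; 13 crossings at w = -5): V = -q^(-5/2) - q^(-1/2)
V(D2) = -q^(-15/2) + q^(-13/2) - 2q^(-11/2) + 2q^(-9/2) - 2q^(-7/2) + q^(-5/2) - q^(-3/2)  (w -7, c 13, <D> = A^-15 - A^-11 + 2A^-7 - 2A^-3 + 2A - A^5 + A^9)
V(D3) = -q^(1/2) - q^(5/2)  [11 crossings, <D> = A^-7 + A, w = +1]
key observation: 3 classes among 3 diagrams; unequal V(q) rules out equality


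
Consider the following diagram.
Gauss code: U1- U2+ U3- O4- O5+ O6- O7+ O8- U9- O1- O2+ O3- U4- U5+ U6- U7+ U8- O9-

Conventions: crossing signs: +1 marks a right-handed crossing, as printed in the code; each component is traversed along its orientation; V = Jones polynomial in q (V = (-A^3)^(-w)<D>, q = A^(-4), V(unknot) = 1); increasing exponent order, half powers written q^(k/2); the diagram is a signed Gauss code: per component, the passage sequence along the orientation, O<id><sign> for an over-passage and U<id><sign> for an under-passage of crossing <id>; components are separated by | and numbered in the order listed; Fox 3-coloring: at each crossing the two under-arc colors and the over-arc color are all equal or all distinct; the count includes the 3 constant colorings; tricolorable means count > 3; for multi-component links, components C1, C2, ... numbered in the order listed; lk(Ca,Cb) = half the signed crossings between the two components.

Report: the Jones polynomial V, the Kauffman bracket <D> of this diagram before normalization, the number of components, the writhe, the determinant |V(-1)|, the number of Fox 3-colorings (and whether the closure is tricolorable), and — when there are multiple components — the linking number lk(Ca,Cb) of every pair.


Jones polynomial: V(q) = -q^-4 + q^-3 + q^-1
<D> = -A^-5 - A^3 + A^7; writhe -3
components 1, writhe -3 (9 crossings)
3-colorings: 9 of 3^9, det 3 — tricolorable
note: w = -3 shifts under R1 moves; the (-A^3)^(3) factor cancels that in V


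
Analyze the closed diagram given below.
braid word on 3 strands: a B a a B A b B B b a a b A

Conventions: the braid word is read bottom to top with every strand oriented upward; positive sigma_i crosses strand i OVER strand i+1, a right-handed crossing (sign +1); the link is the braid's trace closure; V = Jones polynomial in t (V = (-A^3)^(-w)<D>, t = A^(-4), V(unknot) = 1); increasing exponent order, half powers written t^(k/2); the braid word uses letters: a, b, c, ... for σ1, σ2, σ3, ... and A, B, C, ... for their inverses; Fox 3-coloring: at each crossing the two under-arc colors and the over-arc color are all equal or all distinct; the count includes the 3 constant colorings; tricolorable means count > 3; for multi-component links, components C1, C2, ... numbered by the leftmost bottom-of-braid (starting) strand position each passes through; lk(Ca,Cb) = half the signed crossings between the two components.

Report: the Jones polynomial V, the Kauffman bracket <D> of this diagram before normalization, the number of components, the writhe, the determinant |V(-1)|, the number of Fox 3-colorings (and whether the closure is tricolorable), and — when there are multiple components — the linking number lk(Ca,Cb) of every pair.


V = t + t^3 - t^4
<D> = -A^-10 + A^-6 + A^2 (w = +2)
1 component over 14 crossings, w = +2
9 Fox colorings among 3^14, |V(-1)| = 3: tricolorable
why: the word shrinks to σ1 σ2⁻¹ σ1 σ1 σ2⁻¹ σ1 σ2 σ1⁻¹ after cancelling


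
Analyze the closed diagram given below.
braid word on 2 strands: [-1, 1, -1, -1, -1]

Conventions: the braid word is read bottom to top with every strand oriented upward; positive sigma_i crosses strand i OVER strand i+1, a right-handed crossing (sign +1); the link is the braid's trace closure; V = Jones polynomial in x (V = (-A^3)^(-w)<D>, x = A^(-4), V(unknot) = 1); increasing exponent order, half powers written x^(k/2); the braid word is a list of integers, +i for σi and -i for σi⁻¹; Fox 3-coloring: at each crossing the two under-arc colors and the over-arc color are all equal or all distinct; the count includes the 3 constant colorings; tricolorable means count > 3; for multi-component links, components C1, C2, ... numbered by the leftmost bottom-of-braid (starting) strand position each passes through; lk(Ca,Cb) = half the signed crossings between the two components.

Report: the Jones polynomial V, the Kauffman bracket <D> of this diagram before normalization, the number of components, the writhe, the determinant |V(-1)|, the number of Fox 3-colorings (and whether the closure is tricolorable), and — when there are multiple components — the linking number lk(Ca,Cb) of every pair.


V(x) = -x^-4 + x^-3 + x^-1
bracket: -A^-5 - A^3 + A^7, w = -3
1 component, writhe -3, over 5 crossings
det 3, colorings 9 of 3^5 — tricolorable
observation: the span of V is 3, forcing >= 3 crossings in any diagram


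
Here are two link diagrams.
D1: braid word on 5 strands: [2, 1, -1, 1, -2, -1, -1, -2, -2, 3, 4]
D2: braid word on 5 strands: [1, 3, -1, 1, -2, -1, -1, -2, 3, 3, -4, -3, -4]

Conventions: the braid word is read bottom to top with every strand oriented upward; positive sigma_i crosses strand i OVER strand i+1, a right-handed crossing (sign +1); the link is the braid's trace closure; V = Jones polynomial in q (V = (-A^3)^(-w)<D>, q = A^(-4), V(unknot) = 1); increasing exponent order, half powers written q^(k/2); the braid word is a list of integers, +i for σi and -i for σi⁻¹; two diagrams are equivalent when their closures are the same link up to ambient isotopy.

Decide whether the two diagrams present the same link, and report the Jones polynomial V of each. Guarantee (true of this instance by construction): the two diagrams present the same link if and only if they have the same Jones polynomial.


same link: yes
V(D1) = -q^(-9/2) - q^(-5/2) + q^(-3/2) - q^(-1/2)  [11 crossings, <D> = A^-1 - A^3 + A^7 + A^15, w = -1]
D2 (bracket A^-7 - A^-3 + A + A^9; 13 crossings at w = -3): V = -q^(-9/2) - q^(-5/2) + q^(-3/2) - q^(-1/2)
note: all 2 diagrams share one V(q), hence one class


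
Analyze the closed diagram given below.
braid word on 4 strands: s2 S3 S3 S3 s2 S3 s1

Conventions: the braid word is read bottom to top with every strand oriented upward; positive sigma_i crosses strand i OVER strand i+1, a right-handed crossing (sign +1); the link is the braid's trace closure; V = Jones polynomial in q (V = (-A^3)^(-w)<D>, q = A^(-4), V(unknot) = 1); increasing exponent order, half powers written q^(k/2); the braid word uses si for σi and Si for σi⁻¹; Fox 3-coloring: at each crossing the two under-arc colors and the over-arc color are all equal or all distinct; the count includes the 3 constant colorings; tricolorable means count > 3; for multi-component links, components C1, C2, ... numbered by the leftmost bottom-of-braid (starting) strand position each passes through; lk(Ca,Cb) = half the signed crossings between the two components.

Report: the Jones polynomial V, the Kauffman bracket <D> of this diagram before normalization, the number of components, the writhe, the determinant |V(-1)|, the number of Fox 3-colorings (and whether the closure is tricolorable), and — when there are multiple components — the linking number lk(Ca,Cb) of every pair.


V = q^-5 - 2q^-4 + 2q^-3 - 2q^-2 + 2q^-1 - 1 + q
<D> = -A^-7 + A^-3 - 2A + 2A^5 - 2A^9 + 2A^13 - A^17 (w = -1)
1 component over 7 crossings, w = -1
3 Fox colorings among 3^7, |V(-1)| = 11: not tricolorable
why: |V(-1)| = 11: so not tricolorable, since 3 does not divide 11


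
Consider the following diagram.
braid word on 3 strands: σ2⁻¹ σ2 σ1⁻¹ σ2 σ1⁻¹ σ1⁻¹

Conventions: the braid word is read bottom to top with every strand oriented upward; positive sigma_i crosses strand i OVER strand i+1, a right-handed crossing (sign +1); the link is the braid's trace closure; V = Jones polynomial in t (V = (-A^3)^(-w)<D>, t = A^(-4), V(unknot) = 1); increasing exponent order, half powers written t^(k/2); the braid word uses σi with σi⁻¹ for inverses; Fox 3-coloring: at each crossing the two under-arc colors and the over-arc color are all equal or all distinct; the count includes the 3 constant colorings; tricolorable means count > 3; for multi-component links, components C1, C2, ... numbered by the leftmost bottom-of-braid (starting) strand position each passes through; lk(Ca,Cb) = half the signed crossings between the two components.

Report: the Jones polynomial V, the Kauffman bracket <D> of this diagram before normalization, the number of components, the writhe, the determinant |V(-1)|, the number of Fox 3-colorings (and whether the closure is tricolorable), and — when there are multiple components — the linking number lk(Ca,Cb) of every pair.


V(t) = -t^-4 + t^-3 + t^-1
bracket: A^-2 + A^6 - A^10, w = -2
1 component, writhe -2, over 6 crossings
det 3, colorings 9 of 3^6 — tricolorable
observation: V spans 3 powers of t: at least 3 crossings in any diagram


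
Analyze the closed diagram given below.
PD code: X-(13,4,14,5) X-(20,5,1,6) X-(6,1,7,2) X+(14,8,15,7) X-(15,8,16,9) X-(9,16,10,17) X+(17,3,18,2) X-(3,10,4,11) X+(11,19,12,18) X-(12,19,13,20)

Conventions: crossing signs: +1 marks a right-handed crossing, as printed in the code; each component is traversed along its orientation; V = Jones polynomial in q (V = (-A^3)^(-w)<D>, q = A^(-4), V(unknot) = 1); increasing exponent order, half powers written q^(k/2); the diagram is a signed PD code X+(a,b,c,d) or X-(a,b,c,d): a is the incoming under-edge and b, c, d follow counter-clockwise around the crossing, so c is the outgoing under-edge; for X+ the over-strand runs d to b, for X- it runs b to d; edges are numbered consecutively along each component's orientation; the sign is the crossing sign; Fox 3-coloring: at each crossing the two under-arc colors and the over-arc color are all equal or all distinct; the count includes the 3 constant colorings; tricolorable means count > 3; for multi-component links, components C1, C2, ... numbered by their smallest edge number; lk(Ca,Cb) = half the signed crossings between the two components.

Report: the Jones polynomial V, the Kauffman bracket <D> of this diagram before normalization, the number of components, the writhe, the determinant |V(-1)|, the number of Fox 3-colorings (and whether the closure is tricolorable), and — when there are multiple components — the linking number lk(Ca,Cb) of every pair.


V(q) = -q^-6 + q^-5 - q^-4 + 2q^-3 - q^-2 + q^-1
bracket: A^-8 - A^-4 + 2 - A^4 + A^8 - A^12, w = -4
1 component, writhe -4, over 10 crossings
det 7, colorings 3 of 3^10 — not tricolorable
observation: w = -4 shifts under R1 moves; the (-A^3)^(4) factor cancels that in V


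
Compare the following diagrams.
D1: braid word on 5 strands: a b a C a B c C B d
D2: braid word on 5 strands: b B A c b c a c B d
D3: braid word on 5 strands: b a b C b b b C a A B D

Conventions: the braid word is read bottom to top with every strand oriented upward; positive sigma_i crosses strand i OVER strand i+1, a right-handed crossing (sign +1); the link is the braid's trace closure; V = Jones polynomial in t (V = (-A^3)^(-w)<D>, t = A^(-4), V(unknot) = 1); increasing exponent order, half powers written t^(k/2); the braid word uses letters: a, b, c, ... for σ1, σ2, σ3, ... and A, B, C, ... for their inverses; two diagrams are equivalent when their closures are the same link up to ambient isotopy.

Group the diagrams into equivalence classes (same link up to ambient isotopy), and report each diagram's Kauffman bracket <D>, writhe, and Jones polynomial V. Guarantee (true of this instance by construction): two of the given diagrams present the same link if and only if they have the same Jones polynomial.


classes: {D1} | {D2} | {D3}
V(D1) = 1  [10 crossings, <D> = A^6, w = +2]
D2 (bracket -A^-4 + 1 + A^8; 10 crossings at w = +4): V = t + t^3 - t^4
V(D3) = t^-1 - 1 + 2t - 2t^2 + 2t^3 - 2t^4 + t^5  [12 crossings, <D> = A^-14 - 2A^-10 + 2A^-6 - 2A^-2 + 2A^2 - A^6 + A^10, w = +2]
note: comparing 3 Jones polynomials yields 3 groups


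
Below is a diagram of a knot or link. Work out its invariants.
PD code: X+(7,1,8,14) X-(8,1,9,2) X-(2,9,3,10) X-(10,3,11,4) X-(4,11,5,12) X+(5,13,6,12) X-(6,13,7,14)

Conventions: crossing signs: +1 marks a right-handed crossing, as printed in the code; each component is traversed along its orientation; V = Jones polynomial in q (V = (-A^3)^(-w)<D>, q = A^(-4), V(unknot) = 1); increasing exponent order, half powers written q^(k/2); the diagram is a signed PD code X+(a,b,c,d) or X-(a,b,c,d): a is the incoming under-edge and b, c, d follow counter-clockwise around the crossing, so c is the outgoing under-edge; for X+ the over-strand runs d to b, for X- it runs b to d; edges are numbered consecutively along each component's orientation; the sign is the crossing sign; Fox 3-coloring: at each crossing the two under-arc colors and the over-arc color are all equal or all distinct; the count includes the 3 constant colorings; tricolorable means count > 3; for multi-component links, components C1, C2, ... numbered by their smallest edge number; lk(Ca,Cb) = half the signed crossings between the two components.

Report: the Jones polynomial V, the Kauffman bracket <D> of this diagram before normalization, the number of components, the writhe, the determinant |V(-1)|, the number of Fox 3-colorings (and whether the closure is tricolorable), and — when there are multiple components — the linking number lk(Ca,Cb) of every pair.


Jones polynomial: V(q) = -q^-4 + q^-3 + q^-1
<D> = -A^-5 - A^3 + A^7; writhe -3
components 1, writhe -3 (7 crossings)
3-colorings: 9 of 3^7, det 3 — tricolorable
note: |V(-1)| = 3: so tricolorable, since 3 divides 3


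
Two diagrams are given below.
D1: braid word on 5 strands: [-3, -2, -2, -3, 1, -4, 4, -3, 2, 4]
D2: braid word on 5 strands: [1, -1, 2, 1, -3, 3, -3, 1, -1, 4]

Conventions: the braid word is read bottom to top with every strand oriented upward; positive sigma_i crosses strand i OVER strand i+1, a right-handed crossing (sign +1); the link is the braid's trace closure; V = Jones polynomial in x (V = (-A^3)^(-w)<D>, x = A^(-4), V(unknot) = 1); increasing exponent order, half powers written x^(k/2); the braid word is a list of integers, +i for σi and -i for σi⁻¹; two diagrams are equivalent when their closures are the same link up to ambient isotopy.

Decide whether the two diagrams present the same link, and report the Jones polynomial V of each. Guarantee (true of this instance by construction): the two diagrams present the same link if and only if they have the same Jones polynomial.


equivalent: no
V(D1) = -x^-6 + x^-5 - x^-4 + 2x^-3 - x^-2 + x^-1  (w -2, c 10, <D> = A^-2 - A^2 + 2A^6 - A^10 + A^14 - A^18)
V(D2) = 1  (w +2, c 10, <D> = A^6)
why: 2 classes among 2 diagrams; unequal V(x) rules out equality


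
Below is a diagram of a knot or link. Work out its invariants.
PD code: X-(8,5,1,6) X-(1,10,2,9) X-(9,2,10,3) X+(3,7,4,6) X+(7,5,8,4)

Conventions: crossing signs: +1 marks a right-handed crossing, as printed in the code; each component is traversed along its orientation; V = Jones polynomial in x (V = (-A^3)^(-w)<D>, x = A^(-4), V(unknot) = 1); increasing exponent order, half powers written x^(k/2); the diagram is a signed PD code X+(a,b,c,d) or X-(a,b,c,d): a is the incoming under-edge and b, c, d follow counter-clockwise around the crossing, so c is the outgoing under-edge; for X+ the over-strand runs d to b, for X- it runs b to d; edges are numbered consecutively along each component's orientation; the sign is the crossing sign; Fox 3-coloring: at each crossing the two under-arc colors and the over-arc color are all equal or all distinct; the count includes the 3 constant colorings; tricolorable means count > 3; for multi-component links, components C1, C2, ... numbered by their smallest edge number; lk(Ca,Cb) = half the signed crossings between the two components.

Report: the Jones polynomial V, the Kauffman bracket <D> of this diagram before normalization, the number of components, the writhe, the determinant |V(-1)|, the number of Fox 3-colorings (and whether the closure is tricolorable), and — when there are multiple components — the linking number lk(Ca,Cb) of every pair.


V(x) = -x^(-5/2) - x^(-1/2)
bracket: A^-1 + A^7, w = -1
2 components, writhe -1, over 5 crossings
lk(C1,C2) = -1
det 2, colorings 3 of 3^5 — not tricolorable
observation: |V(-1)| = 2: so not tricolorable, since 3 does not divide 2


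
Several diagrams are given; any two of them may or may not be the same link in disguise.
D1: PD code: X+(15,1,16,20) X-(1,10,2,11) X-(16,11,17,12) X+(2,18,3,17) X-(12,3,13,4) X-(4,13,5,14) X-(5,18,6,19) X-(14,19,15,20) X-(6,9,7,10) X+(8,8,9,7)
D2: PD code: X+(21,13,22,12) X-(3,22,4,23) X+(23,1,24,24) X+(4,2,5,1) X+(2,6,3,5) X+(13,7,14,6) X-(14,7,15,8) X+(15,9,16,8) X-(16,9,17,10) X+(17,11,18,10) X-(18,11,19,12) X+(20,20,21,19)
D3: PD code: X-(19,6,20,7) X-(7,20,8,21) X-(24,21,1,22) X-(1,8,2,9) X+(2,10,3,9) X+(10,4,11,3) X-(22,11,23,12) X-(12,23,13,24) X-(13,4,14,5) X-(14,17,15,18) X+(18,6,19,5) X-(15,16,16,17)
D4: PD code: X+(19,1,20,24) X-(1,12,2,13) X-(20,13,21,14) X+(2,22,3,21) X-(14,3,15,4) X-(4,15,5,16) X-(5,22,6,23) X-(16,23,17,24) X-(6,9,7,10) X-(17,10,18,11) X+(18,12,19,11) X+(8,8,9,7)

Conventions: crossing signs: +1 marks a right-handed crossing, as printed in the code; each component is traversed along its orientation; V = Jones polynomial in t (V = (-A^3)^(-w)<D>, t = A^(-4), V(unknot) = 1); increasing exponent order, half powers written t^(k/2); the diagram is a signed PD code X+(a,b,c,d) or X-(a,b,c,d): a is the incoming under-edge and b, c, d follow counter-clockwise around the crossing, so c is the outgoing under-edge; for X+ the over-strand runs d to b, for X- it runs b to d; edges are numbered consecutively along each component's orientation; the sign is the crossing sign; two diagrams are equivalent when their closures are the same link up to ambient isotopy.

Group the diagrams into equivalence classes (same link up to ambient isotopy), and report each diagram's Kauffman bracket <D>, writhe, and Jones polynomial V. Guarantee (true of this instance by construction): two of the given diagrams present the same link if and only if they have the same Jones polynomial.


grouping into links: {D1, D3, D4} | {D2}
V(D1) = -t^-6 + t^-5 - t^-4 + 2t^-3 - t^-2 + t^-1  (w -4, c 10, <D> = A^-8 - A^-4 + 2 - A^4 + A^8 - A^12)
V(D2) = 1  [12 crossings, <D> = A^12, w = +4]
V(D3) = -t^-6 + t^-5 - t^-4 + 2t^-3 - t^-2 + t^-1  [12 crossings, <D> = A^-14 - A^-10 + 2A^-6 - A^-2 + A^2 - A^6, w = -6]
V(D4) = -t^-6 + t^-5 - t^-4 + 2t^-3 - t^-2 + t^-1  [12 crossings, <D> = A^-8 - A^-4 + 2 - A^4 + A^8 - A^12, w = -4]
why: V(t) takes 2 values over 4 diagrams, fixing the grouping


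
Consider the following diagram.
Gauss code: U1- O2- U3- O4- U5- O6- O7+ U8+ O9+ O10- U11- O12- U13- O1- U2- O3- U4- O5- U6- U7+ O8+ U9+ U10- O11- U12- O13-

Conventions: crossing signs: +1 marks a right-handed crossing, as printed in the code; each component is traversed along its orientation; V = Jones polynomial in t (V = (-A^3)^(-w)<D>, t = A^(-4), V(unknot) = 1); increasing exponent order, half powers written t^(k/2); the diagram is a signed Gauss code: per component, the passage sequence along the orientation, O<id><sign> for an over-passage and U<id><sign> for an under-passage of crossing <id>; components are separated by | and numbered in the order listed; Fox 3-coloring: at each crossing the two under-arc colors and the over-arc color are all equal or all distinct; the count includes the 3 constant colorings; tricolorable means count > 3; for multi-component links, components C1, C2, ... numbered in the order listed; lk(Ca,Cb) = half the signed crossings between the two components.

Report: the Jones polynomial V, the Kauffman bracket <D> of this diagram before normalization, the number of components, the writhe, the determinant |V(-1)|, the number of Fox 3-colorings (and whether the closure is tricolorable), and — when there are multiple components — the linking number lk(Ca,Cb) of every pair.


Jones polynomial: V(t) = -t^-10 + t^-9 - t^-8 + t^-7 - t^-6 + t^-5 + t^-3
<D> = -A^-9 - A^-1 + A^3 - A^7 + A^11 - A^15 + A^19; writhe -7
components 1, writhe -7 (13 crossings)
3-colorings: 3 of 3^13, det 7 — not tricolorable
note: det 7 = |V(-1)|; not divisible by 3, so not tricolorable


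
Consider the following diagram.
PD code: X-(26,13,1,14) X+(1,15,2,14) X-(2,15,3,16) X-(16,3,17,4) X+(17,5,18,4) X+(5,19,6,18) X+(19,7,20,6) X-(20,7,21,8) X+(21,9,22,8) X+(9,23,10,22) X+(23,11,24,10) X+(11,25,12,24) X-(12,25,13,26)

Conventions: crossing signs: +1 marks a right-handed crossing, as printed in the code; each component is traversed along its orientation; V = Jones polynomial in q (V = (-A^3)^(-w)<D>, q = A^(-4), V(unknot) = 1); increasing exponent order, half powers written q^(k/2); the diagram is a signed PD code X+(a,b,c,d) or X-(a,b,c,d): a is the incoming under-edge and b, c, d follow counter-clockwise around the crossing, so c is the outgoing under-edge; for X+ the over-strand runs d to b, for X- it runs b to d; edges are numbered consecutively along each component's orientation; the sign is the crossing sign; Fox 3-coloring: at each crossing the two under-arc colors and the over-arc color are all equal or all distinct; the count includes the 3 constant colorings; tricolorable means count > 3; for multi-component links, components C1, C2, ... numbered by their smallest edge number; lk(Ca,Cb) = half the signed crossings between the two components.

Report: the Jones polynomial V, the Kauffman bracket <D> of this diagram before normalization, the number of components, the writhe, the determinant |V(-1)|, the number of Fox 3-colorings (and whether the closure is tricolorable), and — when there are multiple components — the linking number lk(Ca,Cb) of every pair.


Jones polynomial: V(q) = q + q^3 - q^4
<D> = A^-7 - A^-3 - A^5; writhe +3
components 1, writhe +3 (13 crossings)
3-colorings: 9 of 3^13, det 3 — tricolorable
note: w = +3 shifts under R1 moves; the (-A^3)^(-3) factor cancels that in V


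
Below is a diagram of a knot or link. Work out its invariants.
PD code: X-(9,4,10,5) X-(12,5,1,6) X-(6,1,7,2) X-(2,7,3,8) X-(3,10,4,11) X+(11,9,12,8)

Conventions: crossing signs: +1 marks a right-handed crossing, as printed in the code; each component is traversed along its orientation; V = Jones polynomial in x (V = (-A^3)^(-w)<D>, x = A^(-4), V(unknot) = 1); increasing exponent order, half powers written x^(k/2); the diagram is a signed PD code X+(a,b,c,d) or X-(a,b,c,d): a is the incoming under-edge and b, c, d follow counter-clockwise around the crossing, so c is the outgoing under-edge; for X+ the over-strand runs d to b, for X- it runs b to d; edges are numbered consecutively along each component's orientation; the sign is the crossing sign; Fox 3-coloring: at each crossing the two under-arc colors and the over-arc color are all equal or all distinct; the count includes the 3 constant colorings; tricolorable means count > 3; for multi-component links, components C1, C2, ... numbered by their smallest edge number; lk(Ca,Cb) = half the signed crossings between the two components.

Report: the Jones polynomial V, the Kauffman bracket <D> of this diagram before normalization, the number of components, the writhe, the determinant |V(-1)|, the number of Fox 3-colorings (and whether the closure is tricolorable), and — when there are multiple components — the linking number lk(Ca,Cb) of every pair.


V(x) = -x^-6 + x^-5 - x^-4 + 2x^-3 - x^-2 + x^-1
bracket: A^-8 - A^-4 + 2 - A^4 + A^8 - A^12, w = -4
1 component, writhe -4, over 6 crossings
det 7, colorings 3 of 3^6 — not tricolorable
observation: the span of V is 5, forcing >= 5 crossings in any diagram


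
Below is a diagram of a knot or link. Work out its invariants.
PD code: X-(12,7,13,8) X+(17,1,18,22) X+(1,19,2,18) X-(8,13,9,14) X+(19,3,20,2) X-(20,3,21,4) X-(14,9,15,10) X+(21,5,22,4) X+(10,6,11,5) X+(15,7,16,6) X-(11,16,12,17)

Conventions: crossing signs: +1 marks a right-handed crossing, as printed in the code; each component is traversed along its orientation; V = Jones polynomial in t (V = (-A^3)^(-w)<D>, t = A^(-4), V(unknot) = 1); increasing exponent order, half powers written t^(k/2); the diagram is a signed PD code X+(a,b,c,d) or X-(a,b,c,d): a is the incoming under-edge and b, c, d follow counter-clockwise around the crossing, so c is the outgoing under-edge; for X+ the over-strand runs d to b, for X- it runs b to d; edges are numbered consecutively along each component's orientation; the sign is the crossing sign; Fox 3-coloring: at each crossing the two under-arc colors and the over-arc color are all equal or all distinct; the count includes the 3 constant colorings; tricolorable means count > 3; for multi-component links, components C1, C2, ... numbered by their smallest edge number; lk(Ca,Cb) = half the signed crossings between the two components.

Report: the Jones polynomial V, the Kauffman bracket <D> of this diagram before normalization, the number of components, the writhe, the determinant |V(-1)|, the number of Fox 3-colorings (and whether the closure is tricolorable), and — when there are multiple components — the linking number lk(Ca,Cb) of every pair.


Jones polynomial: V(t) = -t^-3 + t^-2 - t^-1 + 3 - t + t^2 - t^3
<D> = A^-9 - A^-5 + A^-1 - 3A^3 + A^7 - A^11 + A^15; writhe +1
components 1, writhe +1 (11 crossings)
3-colorings: 27 of 3^11, det 9 — tricolorable
note: w = +1 shifts under R1 moves; the (-A^3)^(-1) factor cancels that in V
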